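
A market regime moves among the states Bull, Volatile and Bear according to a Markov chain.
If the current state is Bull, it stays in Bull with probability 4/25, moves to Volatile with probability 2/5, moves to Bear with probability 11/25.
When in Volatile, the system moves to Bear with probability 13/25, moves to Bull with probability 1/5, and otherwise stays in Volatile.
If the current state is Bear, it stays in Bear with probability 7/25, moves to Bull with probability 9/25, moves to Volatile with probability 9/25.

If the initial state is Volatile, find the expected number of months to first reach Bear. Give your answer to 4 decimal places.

1.9817

Let t(s) be the expected number of months to first reach Bear from state s, with t(Bear) = 0. Conditioning on the first month:
t(Bull) = 1 + 0.16·t(Bull) + 0.4·t(Volatile)
t(Volatile) = 1 + 0.2·t(Bull) + 0.28·t(Volatile)
Solving: t(Bull) = 2.1341, t(Volatile) = 1.9817.
Expected months from Volatile to Bear: 1.9817.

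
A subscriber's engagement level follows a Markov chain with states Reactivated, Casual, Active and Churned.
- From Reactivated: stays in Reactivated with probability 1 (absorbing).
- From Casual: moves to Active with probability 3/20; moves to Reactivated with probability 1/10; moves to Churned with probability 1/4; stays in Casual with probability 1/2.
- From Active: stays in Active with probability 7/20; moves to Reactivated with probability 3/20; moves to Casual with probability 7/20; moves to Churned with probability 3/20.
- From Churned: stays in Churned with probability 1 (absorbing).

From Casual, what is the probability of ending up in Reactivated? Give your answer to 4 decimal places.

0.3211

Let h(s) be the probability of absorption at Reactivated starting from transient state s. Then h(Reactivated) = 1 and h(Churned) = 0. By first-step analysis:
h(Casual) = 0.1·1 + 0.5·h(Casual) + 0.15·h(Active) + 0.25·0
h(Active) = 0.15·1 + 0.35·h(Casual) + 0.35·h(Active) + 0.15·0
Solving: h(Casual) = 0.3211, h(Active) = 0.4037.
Starting from Casual, the probability is 0.3211.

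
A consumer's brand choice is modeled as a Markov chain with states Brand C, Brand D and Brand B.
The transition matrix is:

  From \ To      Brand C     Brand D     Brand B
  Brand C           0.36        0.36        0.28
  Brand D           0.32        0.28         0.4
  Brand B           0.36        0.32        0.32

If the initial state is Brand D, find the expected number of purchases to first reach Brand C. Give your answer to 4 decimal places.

2.9867

Let t(s) be the expected number of purchases to first reach Brand C from state s, with t(Brand C) = 0. Conditioning on the first purchase:
t(Brand D) = 1 + 0.28·t(Brand D) + 0.4·t(Brand B)
t(Brand B) = 1 + 0.32·t(Brand D) + 0.32·t(Brand B)
Solving: t(Brand D) = 2.9867, t(Brand B) = 2.8761.
Expected purchases from Brand D to Brand C: 2.9867.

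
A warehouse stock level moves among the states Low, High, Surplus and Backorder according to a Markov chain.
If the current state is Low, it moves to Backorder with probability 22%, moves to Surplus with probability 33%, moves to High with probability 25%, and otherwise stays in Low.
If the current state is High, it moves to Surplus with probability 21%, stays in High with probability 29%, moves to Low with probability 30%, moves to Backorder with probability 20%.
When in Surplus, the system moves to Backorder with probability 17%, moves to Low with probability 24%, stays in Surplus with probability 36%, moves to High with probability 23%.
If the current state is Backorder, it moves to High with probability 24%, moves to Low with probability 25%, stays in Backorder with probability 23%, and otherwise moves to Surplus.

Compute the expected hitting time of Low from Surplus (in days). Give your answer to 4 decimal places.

Let t(s) be the expected number of days to first reach Low from state s, with t(Low) = 0. Conditioning on the first day:
t(High) = 1 + 0.29·t(High) + 0.21·t(Surplus) + 0.2·t(Backorder)
t(Surplus) = 1 + 0.23·t(High) + 0.36·t(Surplus) + 0.17·t(Backorder)
t(Backorder) = 1 + 0.24·t(High) + 0.28·t(Surplus) + 0.23·t(Backorder)
Solving: t(High) = 3.6457, t(Surplus) = 3.8958, t(Backorder) = 3.8517.
Expected days from Surplus to Low: 3.8958.

3.8958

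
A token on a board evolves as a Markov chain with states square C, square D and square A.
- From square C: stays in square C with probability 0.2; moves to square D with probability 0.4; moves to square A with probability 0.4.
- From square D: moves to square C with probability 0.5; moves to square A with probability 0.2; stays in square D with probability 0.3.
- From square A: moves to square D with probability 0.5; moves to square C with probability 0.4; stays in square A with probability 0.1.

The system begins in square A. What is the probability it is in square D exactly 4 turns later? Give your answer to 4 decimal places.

Propagate the distribution vector 4 turns from square A.
After 0 turns: (0.0000, 0.0000, 1.0000)
After 1 turn: (0.4000, 0.5000, 0.1000)
After 2 turns: (0.3700, 0.3600, 0.2700)
After 3 turns: (0.3620, 0.3910, 0.2470)
After 4 turns: (0.3667, 0.3856, 0.2477)
P(in square D after 4 turns) = 0.3856

0.3856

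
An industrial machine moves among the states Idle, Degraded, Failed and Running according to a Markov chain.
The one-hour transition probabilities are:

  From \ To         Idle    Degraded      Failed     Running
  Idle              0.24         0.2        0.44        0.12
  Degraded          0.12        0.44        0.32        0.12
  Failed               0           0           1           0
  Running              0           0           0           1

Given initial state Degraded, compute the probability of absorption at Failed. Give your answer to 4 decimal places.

0.7371

Let h(s) be the probability of absorption at Failed starting from transient state s. Then h(Failed) = 1 and h(Running) = 0. By first-step analysis:
h(Idle) = 0.24·h(Idle) + 0.2·h(Degraded) + 0.44·1 + 0.12·0
h(Degraded) = 0.12·h(Idle) + 0.44·h(Degraded) + 0.32·1 + 0.12·0
Solving: h(Idle) = 0.7729, h(Degraded) = 0.7371.
Starting from Degraded, the probability is 0.7371.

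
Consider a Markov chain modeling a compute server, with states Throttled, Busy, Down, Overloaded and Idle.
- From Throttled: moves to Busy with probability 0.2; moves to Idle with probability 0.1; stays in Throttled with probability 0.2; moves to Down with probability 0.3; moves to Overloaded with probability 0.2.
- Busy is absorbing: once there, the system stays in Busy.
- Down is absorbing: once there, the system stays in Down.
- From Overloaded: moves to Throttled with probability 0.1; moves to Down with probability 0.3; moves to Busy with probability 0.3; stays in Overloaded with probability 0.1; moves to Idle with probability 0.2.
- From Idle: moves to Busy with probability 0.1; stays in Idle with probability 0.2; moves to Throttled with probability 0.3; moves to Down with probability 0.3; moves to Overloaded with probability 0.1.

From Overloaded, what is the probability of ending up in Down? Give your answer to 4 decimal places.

Let h(s) be the probability of absorption at Down starting from transient state s. Then h(Down) = 1 and h(Busy) = 0. By first-step analysis:
h(Throttled) = 0.2·h(Throttled) + 0.2·0 + 0.3·1 + 0.2·h(Overloaded) + 0.1·h(Idle)
h(Overloaded) = 0.1·h(Throttled) + 0.3·0 + 0.3·1 + 0.1·h(Overloaded) + 0.2·h(Idle)
h(Idle) = 0.3·h(Throttled) + 0.1·0 + 0.3·1 + 0.1·h(Overloaded) + 0.2·h(Idle)
Solving: h(Throttled) = 0.5952, h(Overloaded) = 0.5476, h(Idle) = 0.6667.
Starting from Overloaded, the probability is 0.5476.

0.5476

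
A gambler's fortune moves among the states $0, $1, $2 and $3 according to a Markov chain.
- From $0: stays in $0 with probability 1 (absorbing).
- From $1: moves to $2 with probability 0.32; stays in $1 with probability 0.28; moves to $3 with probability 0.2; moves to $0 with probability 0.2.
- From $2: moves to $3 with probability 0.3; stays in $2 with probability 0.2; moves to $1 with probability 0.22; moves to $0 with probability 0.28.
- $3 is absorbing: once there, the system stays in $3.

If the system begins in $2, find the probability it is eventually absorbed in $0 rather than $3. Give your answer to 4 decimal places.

Let h(s) be the probability of absorption at $0 starting from transient state s. Then h($0) = 1 and h($3) = 0. By first-step analysis:
h($1) = 0.2·1 + 0.28·h($1) + 0.32·h($2) + 0.2·0
h($2) = 0.28·1 + 0.22·h($1) + 0.2·h($2) + 0.3·0
Solving: h($1) = 0.4937, h($2) = 0.4858.
Starting from $2, the probability is 0.4858.

0.4858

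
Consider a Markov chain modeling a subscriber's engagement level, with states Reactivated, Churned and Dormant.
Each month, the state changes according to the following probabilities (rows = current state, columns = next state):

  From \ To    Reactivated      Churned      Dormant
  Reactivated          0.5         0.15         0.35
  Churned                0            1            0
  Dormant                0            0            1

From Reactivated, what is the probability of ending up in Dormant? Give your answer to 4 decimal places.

Let h(s) be the probability of absorption at Dormant starting from transient state s. Then h(Dormant) = 1 and h(Churned) = 0. By first-step analysis:
h(Reactivated) = 0.5·h(Reactivated) + 0.15·0 + 0.35·1
Solving: h(Reactivated) = 0.7000.
Starting from Reactivated, the probability is 0.7000.

0.7000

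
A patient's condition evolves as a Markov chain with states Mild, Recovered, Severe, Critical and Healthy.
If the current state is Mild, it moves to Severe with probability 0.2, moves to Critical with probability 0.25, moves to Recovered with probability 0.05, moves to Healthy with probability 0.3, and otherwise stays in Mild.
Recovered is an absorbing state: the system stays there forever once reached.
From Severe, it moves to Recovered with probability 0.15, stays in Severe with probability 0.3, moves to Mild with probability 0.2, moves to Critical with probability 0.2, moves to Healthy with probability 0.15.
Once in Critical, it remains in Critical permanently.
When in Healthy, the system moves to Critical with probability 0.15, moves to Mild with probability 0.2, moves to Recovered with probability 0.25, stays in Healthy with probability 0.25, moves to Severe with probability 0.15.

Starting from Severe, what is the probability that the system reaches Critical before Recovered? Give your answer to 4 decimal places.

0.5714

Let h(s) be the probability of absorption at Critical starting from transient state s. Then h(Critical) = 1 and h(Recovered) = 0. By first-step analysis:
h(Mild) = 0.2·h(Mild) + 0.05·0 + 0.2·h(Severe) + 0.25·1 + 0.3·h(Healthy)
h(Severe) = 0.2·h(Mild) + 0.15·0 + 0.3·h(Severe) + 0.2·1 + 0.15·h(Healthy)
h(Healthy) = 0.2·h(Mild) + 0.25·0 + 0.15·h(Severe) + 0.15·1 + 0.25·h(Healthy)
Solving: h(Mild) = 0.6369, h(Severe) = 0.5714, h(Healthy) = 0.4841.
Starting from Severe, the probability is 0.5714.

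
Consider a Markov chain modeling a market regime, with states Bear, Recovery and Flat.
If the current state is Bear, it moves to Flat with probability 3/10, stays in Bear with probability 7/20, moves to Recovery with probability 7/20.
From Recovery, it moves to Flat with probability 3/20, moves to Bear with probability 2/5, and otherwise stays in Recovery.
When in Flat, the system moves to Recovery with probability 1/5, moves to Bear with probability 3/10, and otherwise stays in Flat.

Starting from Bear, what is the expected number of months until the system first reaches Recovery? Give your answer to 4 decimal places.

3.4043

Let t(s) be the expected number of months to first reach Recovery from state s, with t(Recovery) = 0. Conditioning on the first month:
t(Bear) = 1 + 0.35·t(Bear) + 0.3·t(Flat)
t(Flat) = 1 + 0.3·t(Bear) + 0.5·t(Flat)
Solving: t(Bear) = 3.4043, t(Flat) = 4.0426.
Expected months from Bear to Recovery: 3.4043.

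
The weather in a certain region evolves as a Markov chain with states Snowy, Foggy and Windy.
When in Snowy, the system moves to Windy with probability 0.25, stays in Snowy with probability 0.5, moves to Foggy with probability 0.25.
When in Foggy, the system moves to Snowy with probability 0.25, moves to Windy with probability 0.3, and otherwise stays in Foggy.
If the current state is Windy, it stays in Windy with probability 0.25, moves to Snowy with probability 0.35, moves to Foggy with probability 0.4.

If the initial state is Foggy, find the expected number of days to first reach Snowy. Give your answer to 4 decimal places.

3.5897

Let t(s) be the expected number of days to first reach Snowy from state s, with t(Snowy) = 0. Conditioning on the first day:
t(Foggy) = 1 + 0.45·t(Foggy) + 0.3·t(Windy)
t(Windy) = 1 + 0.4·t(Foggy) + 0.25·t(Windy)
Solving: t(Foggy) = 3.5897, t(Windy) = 3.2479.
Expected days from Foggy to Snowy: 3.5897.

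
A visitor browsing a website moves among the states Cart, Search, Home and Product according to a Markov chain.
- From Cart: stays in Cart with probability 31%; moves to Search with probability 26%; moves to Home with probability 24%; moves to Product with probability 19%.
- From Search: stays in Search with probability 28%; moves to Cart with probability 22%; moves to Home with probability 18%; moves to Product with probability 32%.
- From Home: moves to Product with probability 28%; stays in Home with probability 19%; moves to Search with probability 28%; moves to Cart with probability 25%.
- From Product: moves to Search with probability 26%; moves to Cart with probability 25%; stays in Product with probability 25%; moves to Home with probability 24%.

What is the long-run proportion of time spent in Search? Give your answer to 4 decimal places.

Let the stationary distribution be π with π = πP and π_1 + π_2 + π_3 + π_4 = 1.
π_1 = 0.31·π_1 + 0.22·π_2 + 0.25·π_3 + 0.25·π_4
π_2 = 0.26·π_1 + 0.28·π_2 + 0.28·π_3 + 0.26·π_4
π_3 = 0.24·π_1 + 0.18·π_2 + 0.19·π_3 + 0.24·π_4
Solving with the normalization constraint gives π = (0.2574, 0.2697, 0.2132, 0.2598).
So the stationary probability of Search is 0.2697.

0.2697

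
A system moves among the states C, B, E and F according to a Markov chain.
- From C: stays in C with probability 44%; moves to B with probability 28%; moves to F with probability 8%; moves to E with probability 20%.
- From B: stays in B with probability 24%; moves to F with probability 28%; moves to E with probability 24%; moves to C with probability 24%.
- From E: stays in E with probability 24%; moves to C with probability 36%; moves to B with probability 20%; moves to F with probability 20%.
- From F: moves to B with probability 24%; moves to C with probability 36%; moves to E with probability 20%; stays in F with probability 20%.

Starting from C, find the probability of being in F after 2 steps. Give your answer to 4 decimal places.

0.1696

Propagate the distribution vector 2 steps from C.
After 0 steps: (1.0000, 0.0000, 0.0000, 0.0000)
After 1 step: (0.4400, 0.2800, 0.2000, 0.0800)
After 2 steps: (0.3616, 0.2496, 0.2192, 0.1696)
P(in F after 2 steps) = 0.1696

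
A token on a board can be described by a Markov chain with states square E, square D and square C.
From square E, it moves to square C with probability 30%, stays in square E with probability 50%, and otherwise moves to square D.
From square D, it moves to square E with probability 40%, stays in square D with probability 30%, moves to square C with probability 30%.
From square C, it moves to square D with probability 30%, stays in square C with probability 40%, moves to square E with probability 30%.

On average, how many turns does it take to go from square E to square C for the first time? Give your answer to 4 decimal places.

Let t(s) be the expected number of turns to first reach square C from state s, with t(square C) = 0. Conditioning on the first turn:
t(square E) = 1 + 0.5·t(square E) + 0.2·t(square D)
t(square D) = 1 + 0.4·t(square E) + 0.3·t(square D)
Solving: t(square E) = 3.3333, t(square D) = 3.3333.
Expected turns from square E to square C: 3.3333.

3.3333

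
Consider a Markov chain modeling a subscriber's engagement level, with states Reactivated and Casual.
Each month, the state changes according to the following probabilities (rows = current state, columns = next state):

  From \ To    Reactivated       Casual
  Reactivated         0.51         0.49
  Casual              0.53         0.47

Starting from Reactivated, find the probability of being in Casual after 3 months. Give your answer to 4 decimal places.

Propagate the distribution vector 3 months from Reactivated.
After 0 months: (1.0000, 0.0000)
After 1 month: (0.5100, 0.4900)
After 2 months: (0.5198, 0.4802)
After 3 months: (0.5196, 0.4804)
P(in Casual after 3 months) = 0.4804

0.4804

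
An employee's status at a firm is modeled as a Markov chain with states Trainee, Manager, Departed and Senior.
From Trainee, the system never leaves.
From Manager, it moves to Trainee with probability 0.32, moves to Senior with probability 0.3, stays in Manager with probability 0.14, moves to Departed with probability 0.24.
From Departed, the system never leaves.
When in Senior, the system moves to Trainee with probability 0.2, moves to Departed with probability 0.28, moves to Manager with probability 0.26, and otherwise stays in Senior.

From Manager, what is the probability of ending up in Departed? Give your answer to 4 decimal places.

Let h(s) be the probability of absorption at Departed starting from transient state s. Then h(Departed) = 1 and h(Trainee) = 0. By first-step analysis:
h(Manager) = 0.32·0 + 0.14·h(Manager) + 0.24·1 + 0.3·h(Senior)
h(Senior) = 0.2·0 + 0.26·h(Manager) + 0.28·1 + 0.26·h(Senior)
Solving: h(Manager) = 0.4685, h(Senior) = 0.5430.
Starting from Manager, the probability is 0.4685.

0.4685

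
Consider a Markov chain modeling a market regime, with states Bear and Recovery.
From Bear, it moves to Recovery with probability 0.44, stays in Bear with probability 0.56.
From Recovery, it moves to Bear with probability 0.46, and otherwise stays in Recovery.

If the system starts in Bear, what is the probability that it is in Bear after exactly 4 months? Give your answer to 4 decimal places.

Propagate the distribution vector 4 months from Bear.
After 0 months: (1.0000, 0.0000)
After 1 month: (0.5600, 0.4400)
After 2 months: (0.5160, 0.4840)
After 3 months: (0.5116, 0.4884)
After 4 months: (0.5112, 0.4888)
P(in Bear after 4 months) = 0.5112

0.5112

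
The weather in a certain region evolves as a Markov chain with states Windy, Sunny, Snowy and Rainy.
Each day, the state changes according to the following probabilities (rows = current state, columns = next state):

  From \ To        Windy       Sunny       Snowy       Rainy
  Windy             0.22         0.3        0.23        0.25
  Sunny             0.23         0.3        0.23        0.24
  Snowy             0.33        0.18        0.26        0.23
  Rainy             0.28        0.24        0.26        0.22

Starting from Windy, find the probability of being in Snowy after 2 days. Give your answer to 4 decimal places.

0.2444

Propagate the distribution vector 2 days from Windy.
After 0 days: (1.0000, 0.0000, 0.0000, 0.0000)
After 1 day: (0.2200, 0.3000, 0.2300, 0.2500)
After 2 days: (0.2633, 0.2574, 0.2444, 0.2349)
P(in Snowy after 2 days) = 0.2444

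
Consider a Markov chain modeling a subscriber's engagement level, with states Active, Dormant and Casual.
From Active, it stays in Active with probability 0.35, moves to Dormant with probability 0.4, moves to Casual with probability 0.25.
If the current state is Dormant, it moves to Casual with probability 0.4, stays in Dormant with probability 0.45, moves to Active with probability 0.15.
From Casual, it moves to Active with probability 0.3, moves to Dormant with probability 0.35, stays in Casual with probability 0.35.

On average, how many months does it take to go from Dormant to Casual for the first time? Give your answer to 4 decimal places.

2.6891

Let t(s) be the expected number of months to first reach Casual from state s, with t(Casual) = 0. Conditioning on the first month:
t(Active) = 1 + 0.35·t(Active) + 0.4·t(Dormant)
t(Dormant) = 1 + 0.15·t(Active) + 0.45·t(Dormant)
Solving: t(Active) = 3.1933, t(Dormant) = 2.6891.
Expected months from Dormant to Casual: 2.6891.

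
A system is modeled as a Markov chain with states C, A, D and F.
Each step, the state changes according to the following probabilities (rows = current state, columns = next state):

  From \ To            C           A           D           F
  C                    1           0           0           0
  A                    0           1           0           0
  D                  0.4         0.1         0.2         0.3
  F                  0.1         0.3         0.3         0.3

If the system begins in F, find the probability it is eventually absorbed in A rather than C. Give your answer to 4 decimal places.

Let h(s) be the probability of absorption at A starting from transient state s. Then h(A) = 1 and h(C) = 0. By first-step analysis:
h(D) = 0.4·0 + 0.1·1 + 0.2·h(D) + 0.3·h(F)
h(F) = 0.1·0 + 0.3·1 + 0.3·h(D) + 0.3·h(F)
Solving: h(D) = 0.3404, h(F) = 0.5745.
Starting from F, the probability is 0.5745.

0.5745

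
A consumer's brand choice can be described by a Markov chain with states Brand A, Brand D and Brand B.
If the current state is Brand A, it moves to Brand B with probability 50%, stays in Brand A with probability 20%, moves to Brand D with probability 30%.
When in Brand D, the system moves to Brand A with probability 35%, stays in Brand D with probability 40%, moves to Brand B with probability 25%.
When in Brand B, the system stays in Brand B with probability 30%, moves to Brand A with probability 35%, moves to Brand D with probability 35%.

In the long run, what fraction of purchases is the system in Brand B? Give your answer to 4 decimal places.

Let the stationary distribution be π with π = πP and π_1 + π_2 + π_3 = 1.
π_1 = 0.2·π_1 + 0.35·π_2 + 0.35·π_3
π_2 = 0.3·π_1 + 0.4·π_2 + 0.35·π_3
Solving with the normalization constraint gives π = (0.3043, 0.3524, 0.3432).
So the stationary probability of Brand B is 0.3432.

0.3432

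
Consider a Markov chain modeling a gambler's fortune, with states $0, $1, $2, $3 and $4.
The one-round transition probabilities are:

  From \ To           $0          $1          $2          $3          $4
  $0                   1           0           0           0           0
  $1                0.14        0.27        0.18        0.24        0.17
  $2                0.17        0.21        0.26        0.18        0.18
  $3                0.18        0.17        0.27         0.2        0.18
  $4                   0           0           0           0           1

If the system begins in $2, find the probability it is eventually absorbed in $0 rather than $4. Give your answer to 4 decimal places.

0.4820

Let h(s) be the probability of absorption at $0 starting from transient state s. Then h($0) = 1 and h($4) = 0. By first-step analysis:
h($1) = 0.14·1 + 0.27·h($1) + 0.18·h($2) + 0.24·h($3) + 0.17·0
h($2) = 0.17·1 + 0.21·h($1) + 0.26·h($2) + 0.18·h($3) + 0.18·0
h($3) = 0.18·1 + 0.17·h($1) + 0.27·h($2) + 0.2·h($3) + 0.18·0
Solving: h($1) = 0.4710, h($2) = 0.4820, h($3) = 0.4878.
Starting from $2, the probability is 0.4820.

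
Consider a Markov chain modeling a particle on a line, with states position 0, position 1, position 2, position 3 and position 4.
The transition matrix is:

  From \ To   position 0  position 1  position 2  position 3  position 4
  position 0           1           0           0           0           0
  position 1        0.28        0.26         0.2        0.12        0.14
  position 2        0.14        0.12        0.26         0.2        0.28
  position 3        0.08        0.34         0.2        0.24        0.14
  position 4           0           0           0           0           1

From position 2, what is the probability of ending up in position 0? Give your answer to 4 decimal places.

0.4060

Let h(s) be the probability of absorption at position 0 starting from transient state s. Then h(position 0) = 1 and h(position 4) = 0. By first-step analysis:
h(position 1) = 0.28·1 + 0.26·h(position 1) + 0.2·h(position 2) + 0.12·h(position 3) + 0.14·0
h(position 2) = 0.14·1 + 0.12·h(position 1) + 0.26·h(position 2) + 0.2·h(position 3) + 0.28·0
h(position 3) = 0.08·1 + 0.34·h(position 1) + 0.2·h(position 2) + 0.24·h(position 3) + 0.14·0
Solving: h(position 1) = 0.5634, h(position 2) = 0.4060, h(position 3) = 0.4641.
Starting from position 2, the probability is 0.4060.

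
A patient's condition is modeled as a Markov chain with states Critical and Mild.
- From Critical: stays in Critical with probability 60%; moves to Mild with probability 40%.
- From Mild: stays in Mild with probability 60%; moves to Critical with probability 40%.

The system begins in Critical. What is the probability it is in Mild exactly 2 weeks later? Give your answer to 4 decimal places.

0.4800

Sum over the intermediate state after 1 week:
P = P(Critical→Critical)·P(Critical→Mild) + P(Critical→Mild)·P(Mild→Mild)
  = 0.6×0.4 + 0.4×0.6
  = 0.2400 + 0.2400 = 0.4800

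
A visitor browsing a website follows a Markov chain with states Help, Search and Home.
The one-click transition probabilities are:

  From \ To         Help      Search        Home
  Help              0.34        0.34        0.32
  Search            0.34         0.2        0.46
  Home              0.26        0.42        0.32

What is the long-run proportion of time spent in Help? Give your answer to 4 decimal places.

0.3108

Let the stationary distribution be π with π = πP and π_1 + π_2 + π_3 = 1.
π_1 = 0.34·π_1 + 0.34·π_2 + 0.26·π_3
π_2 = 0.34·π_1 + 0.2·π_2 + 0.42·π_3
Solving with the normalization constraint gives π = (0.3108, 0.3239, 0.3653).
So the stationary probability of Help is 0.3108.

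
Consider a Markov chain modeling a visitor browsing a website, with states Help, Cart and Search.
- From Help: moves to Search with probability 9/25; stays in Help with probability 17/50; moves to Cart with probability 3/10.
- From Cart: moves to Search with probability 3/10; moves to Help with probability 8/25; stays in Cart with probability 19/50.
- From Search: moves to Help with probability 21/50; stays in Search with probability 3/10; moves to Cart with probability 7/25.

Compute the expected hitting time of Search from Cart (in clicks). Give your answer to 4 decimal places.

3.1290

Let t(s) be the expected number of clicks to first reach Search from state s, with t(Search) = 0. Conditioning on the first click:
t(Help) = 1 + 0.34·t(Help) + 0.3·t(Cart)
t(Cart) = 1 + 0.32·t(Help) + 0.38·t(Cart)
Solving: t(Help) = 2.9374, t(Cart) = 3.1290.
Expected clicks from Cart to Search: 3.1290.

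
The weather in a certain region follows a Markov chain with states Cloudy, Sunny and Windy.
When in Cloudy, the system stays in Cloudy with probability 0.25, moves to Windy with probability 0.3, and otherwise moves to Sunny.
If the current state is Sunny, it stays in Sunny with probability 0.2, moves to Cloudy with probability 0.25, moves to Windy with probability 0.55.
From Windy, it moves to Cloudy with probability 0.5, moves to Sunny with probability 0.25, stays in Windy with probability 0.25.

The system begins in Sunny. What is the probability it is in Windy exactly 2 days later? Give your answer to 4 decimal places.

Sum over the intermediate state after 1 day:
P = P(Sunny→Cloudy)·P(Cloudy→Windy) + P(Sunny→Sunny)·P(Sunny→Windy) + P(Sunny→Windy)·P(Windy→Windy)
  = 0.25×0.3 + 0.2×0.55 + 0.55×0.25
  = 0.0750 + 0.1100 + 0.1375 = 0.3225

0.3225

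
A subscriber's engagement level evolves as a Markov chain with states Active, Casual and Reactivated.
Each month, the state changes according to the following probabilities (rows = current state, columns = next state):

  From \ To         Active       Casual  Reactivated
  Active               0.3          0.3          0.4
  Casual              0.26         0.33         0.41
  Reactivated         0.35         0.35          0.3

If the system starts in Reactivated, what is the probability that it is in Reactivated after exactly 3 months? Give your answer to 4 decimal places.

Propagate the distribution vector 3 months from Reactivated.
After 0 months: (0.0000, 0.0000, 1.0000)
After 1 month: (0.3500, 0.3500, 0.3000)
After 2 months: (0.3010, 0.3255, 0.3735)
After 3 months: (0.3057, 0.3284, 0.3659)
P(in Reactivated after 3 months) = 0.3659

0.3659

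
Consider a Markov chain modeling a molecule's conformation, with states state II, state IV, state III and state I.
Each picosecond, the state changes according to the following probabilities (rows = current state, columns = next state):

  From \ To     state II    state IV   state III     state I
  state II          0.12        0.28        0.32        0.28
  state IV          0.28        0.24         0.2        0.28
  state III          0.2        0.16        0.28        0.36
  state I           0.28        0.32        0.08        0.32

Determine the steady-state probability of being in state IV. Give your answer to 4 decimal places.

0.2573

Let the stationary distribution be π with π = πP and π_1 + π_2 + π_3 + π_4 = 1.
π_1 = 0.12·π_1 + 0.28·π_2 + 0.2·π_3 + 0.28·π_4
π_2 = 0.28·π_1 + 0.24·π_2 + 0.16·π_3 + 0.32·π_4
π_3 = 0.32·π_1 + 0.2·π_2 + 0.28·π_3 + 0.08·π_4
Solving with the normalization constraint gives π = (0.2271, 0.2573, 0.2067, 0.3089).
So the stationary probability of state IV is 0.2573.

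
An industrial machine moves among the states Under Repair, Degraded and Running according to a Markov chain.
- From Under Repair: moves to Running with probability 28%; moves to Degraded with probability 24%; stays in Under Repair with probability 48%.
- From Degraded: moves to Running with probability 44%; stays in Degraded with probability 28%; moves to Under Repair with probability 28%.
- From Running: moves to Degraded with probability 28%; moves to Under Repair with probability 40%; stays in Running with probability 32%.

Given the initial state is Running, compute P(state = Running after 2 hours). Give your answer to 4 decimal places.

Sum over the intermediate state after 1 hour:
P = P(Running→Under Repair)·P(Under Repair→Running) + P(Running→Degraded)·P(Degraded→Running) + P(Running→Running)·P(Running→Running)
  = 0.4×0.28 + 0.28×0.44 + 0.32×0.32
  = 0.1120 + 0.1232 + 0.1024 = 0.3376

0.3376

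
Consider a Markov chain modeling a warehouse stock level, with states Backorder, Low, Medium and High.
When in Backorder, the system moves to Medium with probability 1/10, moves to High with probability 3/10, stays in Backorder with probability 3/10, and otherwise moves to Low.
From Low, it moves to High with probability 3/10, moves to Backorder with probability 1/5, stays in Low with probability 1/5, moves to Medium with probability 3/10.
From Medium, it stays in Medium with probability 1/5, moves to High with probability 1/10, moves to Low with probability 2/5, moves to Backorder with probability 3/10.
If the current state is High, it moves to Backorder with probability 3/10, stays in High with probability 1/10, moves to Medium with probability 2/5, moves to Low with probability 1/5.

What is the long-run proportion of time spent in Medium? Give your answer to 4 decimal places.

0.2423

Let the stationary distribution be π with π = πP and π_1 + π_2 + π_3 + π_4 = 1.
π_1 = 0.3·π_1 + 0.2·π_2 + 0.3·π_3 + 0.3·π_4
π_2 = 0.3·π_1 + 0.2·π_2 + 0.4·π_3 + 0.2·π_4
π_3 = 0.1·π_1 + 0.3·π_2 + 0.2·π_3 + 0.4·π_4
Solving with the normalization constraint gives π = (0.2724, 0.2757, 0.2423, 0.2096).
So the stationary probability of Medium is 0.2423.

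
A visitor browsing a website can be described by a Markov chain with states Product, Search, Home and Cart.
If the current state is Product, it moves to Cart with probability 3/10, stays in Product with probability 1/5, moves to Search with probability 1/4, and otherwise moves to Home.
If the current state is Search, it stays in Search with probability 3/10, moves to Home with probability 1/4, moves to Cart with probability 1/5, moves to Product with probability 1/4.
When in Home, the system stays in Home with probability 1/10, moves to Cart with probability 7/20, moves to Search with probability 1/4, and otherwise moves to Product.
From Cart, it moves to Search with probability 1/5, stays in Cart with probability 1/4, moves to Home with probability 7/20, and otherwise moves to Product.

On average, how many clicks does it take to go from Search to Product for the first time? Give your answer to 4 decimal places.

Let t(s) be the expected number of clicks to first reach Product from state s, with t(Product) = 0. Conditioning on the first click:
t(Search) = 1 + 0.3·t(Search) + 0.25·t(Home) + 0.2·t(Cart)
t(Home) = 1 + 0.25·t(Search) + 0.1·t(Home) + 0.35·t(Cart)
t(Cart) = 1 + 0.2·t(Search) + 0.35·t(Home) + 0.25·t(Cart)
Solving: t(Search) = 4.0074, t(Home) = 3.8587, t(Cart) = 4.2027.
Expected clicks from Search to Product: 4.0074.

4.0074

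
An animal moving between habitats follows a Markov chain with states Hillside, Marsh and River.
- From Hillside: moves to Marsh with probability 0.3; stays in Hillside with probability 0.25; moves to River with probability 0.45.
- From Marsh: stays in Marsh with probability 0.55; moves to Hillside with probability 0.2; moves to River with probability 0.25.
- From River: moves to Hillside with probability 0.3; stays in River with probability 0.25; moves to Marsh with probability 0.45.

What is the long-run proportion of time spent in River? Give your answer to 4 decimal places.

0.2984

Let the stationary distribution be π with π = πP and π_1 + π_2 + π_3 = 1.
π_1 = 0.25·π_1 + 0.2·π_2 + 0.3·π_3
π_2 = 0.3·π_1 + 0.55·π_2 + 0.45·π_3
Solving with the normalization constraint gives π = (0.2419, 0.4597, 0.2984).
So the stationary probability of River is 0.2984.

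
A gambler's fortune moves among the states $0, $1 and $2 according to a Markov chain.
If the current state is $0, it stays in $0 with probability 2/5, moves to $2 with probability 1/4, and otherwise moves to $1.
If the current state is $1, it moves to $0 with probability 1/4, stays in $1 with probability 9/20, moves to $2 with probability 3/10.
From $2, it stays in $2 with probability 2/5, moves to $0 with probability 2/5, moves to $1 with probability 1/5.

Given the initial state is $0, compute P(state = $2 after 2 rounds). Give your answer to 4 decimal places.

Sum over the intermediate state after 1 round:
P = P($0→$0)·P($0→$2) + P($0→$1)·P($1→$2) + P($0→$2)·P($2→$2)
  = 0.4×0.25 + 0.35×0.3 + 0.25×0.4
  = 0.1000 + 0.1050 + 0.1000 = 0.3050

0.3050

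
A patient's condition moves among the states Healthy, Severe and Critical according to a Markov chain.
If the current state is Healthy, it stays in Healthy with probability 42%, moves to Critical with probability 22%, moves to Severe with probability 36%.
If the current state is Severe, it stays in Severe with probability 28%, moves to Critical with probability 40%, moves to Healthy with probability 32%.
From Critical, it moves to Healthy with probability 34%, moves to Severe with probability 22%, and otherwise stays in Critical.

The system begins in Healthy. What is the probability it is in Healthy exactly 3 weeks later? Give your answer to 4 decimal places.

Propagate the distribution vector 3 weeks from Healthy.
After 0 weeks: (1.0000, 0.0000, 0.0000)
After 1 week: (0.4200, 0.3600, 0.2200)
After 2 weeks: (0.3664, 0.3004, 0.3332)
After 3 weeks: (0.3633, 0.2893, 0.3474)
P(in Healthy after 3 weeks) = 0.3633

0.3633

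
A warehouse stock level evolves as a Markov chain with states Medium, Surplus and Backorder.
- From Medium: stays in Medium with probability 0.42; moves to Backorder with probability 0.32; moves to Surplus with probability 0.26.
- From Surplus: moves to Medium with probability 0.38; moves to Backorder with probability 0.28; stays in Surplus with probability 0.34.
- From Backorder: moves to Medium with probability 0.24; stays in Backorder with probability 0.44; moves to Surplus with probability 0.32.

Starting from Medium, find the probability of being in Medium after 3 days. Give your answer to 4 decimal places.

0.3454

Propagate the distribution vector 3 days from Medium.
After 0 days: (1.0000, 0.0000, 0.0000)
After 1 day: (0.4200, 0.2600, 0.3200)
After 2 days: (0.3520, 0.3000, 0.3480)
After 3 days: (0.3454, 0.3049, 0.3498)
P(in Medium after 3 days) = 0.3454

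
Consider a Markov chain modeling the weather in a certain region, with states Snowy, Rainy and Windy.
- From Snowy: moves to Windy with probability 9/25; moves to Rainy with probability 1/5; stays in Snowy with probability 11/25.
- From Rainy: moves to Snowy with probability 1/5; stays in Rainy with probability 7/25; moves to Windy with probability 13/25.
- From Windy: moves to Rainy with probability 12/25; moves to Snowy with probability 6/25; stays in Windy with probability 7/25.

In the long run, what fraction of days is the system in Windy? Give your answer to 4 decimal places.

Let the stationary distribution be π with π = πP and π_1 + π_2 + π_3 = 1.
π_1 = 0.44·π_1 + 0.2·π_2 + 0.24·π_3
π_2 = 0.2·π_1 + 0.28·π_2 + 0.48·π_3
Solving with the normalization constraint gives π = (0.2833, 0.3339, 0.3828).
So the stationary probability of Windy is 0.3828.

0.3828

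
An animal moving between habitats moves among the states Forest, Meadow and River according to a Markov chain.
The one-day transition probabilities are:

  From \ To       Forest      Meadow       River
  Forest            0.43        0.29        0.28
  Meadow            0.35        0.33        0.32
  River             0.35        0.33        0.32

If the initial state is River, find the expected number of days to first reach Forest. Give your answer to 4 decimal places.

2.8571

Let t(s) be the expected number of days to first reach Forest from state s, with t(Forest) = 0. Conditioning on the first day:
t(Meadow) = 1 + 0.33·t(Meadow) + 0.32·t(River)
t(River) = 1 + 0.33·t(Meadow) + 0.32·t(River)
Solving: t(Meadow) = 2.8571, t(River) = 2.8571.
Expected days from River to Forest: 2.8571.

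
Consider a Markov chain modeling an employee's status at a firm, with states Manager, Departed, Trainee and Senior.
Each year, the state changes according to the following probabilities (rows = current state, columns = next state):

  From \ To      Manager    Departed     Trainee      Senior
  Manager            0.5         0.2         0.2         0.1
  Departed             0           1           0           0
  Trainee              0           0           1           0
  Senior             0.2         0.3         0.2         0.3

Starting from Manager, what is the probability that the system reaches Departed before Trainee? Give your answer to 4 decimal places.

Let h(s) be the probability of absorption at Departed starting from transient state s. Then h(Departed) = 1 and h(Trainee) = 0. By first-step analysis:
h(Manager) = 0.5·h(Manager) + 0.2·1 + 0.2·0 + 0.1·h(Senior)
h(Senior) = 0.2·h(Manager) + 0.3·1 + 0.2·0 + 0.3·h(Senior)
Solving: h(Manager) = 0.5152, h(Senior) = 0.5758.
Starting from Manager, the probability is 0.5152.

0.5152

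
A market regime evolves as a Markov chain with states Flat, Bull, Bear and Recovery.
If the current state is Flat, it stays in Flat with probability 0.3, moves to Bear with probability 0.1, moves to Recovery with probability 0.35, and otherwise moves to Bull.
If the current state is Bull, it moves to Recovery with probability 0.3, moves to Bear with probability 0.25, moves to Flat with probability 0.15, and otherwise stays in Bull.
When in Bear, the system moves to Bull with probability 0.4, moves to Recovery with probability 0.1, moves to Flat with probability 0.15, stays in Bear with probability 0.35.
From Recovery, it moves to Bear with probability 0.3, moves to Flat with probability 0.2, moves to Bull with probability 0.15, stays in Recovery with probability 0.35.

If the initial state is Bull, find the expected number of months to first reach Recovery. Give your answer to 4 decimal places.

3.8588

Let t(s) be the expected number of months to first reach Recovery from state s, with t(Recovery) = 0. Conditioning on the first month:
t(Flat) = 1 + 0.3·t(Flat) + 0.25·t(Bull) + 0.1·t(Bear)
t(Bull) = 1 + 0.15·t(Flat) + 0.3·t(Bull) + 0.25·t(Bear)
t(Bear) = 1 + 0.15·t(Flat) + 0.4·t(Bull) + 0.35·t(Bear)
Solving: t(Flat) = 3.4805, t(Bull) = 3.8588, t(Bear) = 4.7163.
Expected months from Bull to Recovery: 3.8588.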